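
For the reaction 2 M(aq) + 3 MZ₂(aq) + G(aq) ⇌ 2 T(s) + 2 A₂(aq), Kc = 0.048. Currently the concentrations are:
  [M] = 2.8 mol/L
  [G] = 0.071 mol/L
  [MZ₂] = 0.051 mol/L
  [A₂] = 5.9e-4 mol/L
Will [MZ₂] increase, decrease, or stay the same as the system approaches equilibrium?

(T is a pure solid — omitted from Qc.)
Qc = [A₂]² / ([M]²·[MZ₂]³·[G]) = (5.9e-4)² / ((2.8)²·(0.051)³·(0.071)) = 0.0047
Qc = 0.0047 < Kc = 0.048: net forward reaction.
MZ₂ is a reactant, so it decreases.

decrease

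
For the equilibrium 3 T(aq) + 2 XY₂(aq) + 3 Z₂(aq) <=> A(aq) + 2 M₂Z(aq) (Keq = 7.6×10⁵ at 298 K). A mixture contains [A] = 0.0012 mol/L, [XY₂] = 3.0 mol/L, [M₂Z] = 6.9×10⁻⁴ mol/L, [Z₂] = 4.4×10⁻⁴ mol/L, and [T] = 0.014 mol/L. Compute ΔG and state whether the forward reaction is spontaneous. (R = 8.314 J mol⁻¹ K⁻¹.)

ΔG = -2.55 kJ/mol; the forward reaction is spontaneous

Q = [A]·[M₂Z]² / ([T]³·[XY₂]²·[Z₂]³) = (0.0012)·(6.9×10⁻⁴)² / ((0.014)³·(3.0)²·(4.4×10⁻⁴)³) = 2.72×10⁵
ΔG = RT ln(Q/Keq) = (8.314 J mol⁻¹ K⁻¹)(298 K) × ln(2.72×10⁵/7.6×10⁵)
   = (2.478 kJ/mol)(-1.028) = -2.55 kJ/mol
ΔG < 0, so the forward reaction is spontaneous (proceeds forward).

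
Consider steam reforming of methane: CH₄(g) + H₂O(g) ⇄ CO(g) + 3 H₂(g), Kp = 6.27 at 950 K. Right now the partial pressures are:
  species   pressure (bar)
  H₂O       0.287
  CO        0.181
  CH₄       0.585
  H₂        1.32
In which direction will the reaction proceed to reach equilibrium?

toward products

Qp = P(CO)·P(H₂)³ / (P(CH₄)·P(H₂O)) = (0.181)·(1.32)³ / ((0.585)·(0.287)) = 2.48
Qp = 2.48 < Kp = 6.27, so the forward reaction proceeds.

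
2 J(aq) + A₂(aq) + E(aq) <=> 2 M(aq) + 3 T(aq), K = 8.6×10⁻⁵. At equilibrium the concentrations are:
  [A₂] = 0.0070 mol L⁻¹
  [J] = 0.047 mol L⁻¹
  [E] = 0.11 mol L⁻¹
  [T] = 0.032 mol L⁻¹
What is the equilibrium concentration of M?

[M] = 0.0021 mol L⁻¹

At equilibrium, K = [M]²·[T]³ / ([J]²·[A₂]·[E]) = 8.6×10⁻⁵.
([M])²·(0.032)³ / ((0.047)²·(0.0070)·(0.11)) = 8.6×10⁻⁵
[M]² = 4.46×10⁻⁶ ⇒ [M] = 0.0021 mol L⁻¹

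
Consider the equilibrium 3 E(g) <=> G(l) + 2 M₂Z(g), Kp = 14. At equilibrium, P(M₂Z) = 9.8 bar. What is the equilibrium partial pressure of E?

P(E) = 1.9 bar

(G is a pure liquid — omitted from Kp.)
At equilibrium, Kp = P(M₂Z)² / P(E)³ = 14.
(9.8)² / (P(E))³ = 14
P(E)³ = 6.86 ⇒ P(E) = 1.9 bar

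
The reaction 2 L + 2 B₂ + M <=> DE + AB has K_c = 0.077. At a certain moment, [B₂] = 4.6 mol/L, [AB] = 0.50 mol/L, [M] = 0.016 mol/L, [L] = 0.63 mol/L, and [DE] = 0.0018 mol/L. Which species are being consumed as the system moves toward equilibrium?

Q_c = [DE]·[AB] / ([L]²·[B₂]²·[M]) = (0.0018)·(0.50) / ((0.63)²·(4.6)²·(0.016)) = 0.0067
Q_c = 0.0067 < K_c = 0.077: net forward reaction.

L, B₂, M (reactants)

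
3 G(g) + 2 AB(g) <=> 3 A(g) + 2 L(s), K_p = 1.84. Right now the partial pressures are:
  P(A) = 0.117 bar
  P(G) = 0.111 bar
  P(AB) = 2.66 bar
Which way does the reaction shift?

in the forward direction

(L is a pure solid — omitted from Q_p.)
Q_p = P(A)³ / (P(G)³·P(AB)²) = (0.117)³ / ((0.111)³·(2.66)²) = 0.166
Q_p = 0.166 < K_p = 1.84, so the forward reaction proceeds.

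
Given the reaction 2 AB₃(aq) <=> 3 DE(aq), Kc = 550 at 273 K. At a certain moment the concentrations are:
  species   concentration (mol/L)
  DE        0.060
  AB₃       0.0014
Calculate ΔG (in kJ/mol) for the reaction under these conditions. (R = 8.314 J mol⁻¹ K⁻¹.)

ΔG = -3.65 kJ/mol

Qc = [DE]³ / [AB₃]² = (0.060)³ / (0.0014)² = 110
ΔG = RT ln(Qc/Kc) = (8.314 J mol⁻¹ K⁻¹)(273 K) × ln(110/550)
   = (2.270 kJ/mol)(-1.609) = -3.65 kJ/mol
ΔG < 0, so the forward reaction is spontaneous (proceeds forward).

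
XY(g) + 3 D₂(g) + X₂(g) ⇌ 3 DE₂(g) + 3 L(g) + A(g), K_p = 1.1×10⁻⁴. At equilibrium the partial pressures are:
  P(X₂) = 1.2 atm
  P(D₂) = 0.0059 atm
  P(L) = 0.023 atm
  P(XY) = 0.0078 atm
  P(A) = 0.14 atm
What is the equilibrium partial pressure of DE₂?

At equilibrium, K_p = P(DE₂)³·P(L)³·P(A) / (P(XY)·P(D₂)³·P(X₂)) = 1.1×10⁻⁴.
(P(DE₂))³·(0.023)³·(0.14) / ((0.0078)·(0.0059)³·(1.2)) = 1.1×10⁻⁴
P(DE₂)³ = 1.24×10⁻⁷ ⇒ P(DE₂) = 0.0050 atm

P(DE₂) = 0.0050 atm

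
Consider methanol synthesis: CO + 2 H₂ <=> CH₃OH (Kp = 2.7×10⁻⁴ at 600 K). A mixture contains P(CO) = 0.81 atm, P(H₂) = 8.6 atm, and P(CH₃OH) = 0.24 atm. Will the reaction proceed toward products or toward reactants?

reverse (toward reactants)

Qp = P(CH₃OH) / (P(CO)·P(H₂)²) = (0.24) / ((0.81)·(8.6)²) = 0.0040
Qp = 0.0040 > Kp = 2.7×10⁻⁴, so the reverse reaction proceeds.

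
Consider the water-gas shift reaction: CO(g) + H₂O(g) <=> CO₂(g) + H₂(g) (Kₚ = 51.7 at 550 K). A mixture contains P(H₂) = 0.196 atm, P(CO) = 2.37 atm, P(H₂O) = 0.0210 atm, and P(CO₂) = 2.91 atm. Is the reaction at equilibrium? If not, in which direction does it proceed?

toward products

Qₚ = P(CO₂)·P(H₂) / (P(CO)·P(H₂O)) = (2.91)·(0.196) / ((2.37)·(0.0210)) = 11.5
Qₚ = 11.5 < Kₚ = 51.7, so the forward reaction proceeds.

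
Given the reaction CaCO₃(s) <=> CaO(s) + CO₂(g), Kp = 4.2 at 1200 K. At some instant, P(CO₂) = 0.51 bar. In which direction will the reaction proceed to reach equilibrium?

(CaCO₃, CaO are pure solids — omitted from Qp.)
Qp = P(CO₂) = 0.51
Qp = 0.51 < Kp = 4.2, so the forward reaction proceeds.

to the right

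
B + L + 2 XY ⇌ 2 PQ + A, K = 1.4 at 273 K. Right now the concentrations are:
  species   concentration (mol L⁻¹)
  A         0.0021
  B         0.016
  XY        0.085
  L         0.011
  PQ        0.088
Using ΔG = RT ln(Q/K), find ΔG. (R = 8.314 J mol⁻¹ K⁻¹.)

Q = [PQ]²·[A] / ([B]·[L]·[XY]²) = (0.088)²·(0.0021) / ((0.016)·(0.011)·(0.085)²) = 12.8
ΔG = RT ln(Q/K) = (8.314 J mol⁻¹ K⁻¹)(273 K) × ln(12.8/1.4)
   = (2.270 kJ/mol)(2.213) = 5.02 kJ/mol
ΔG > 0, so the forward reaction is non-spontaneous (proceeds in reverse).

ΔG = 5.02 kJ/mol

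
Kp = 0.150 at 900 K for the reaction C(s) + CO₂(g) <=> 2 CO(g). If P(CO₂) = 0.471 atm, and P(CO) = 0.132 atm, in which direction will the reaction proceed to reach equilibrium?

(C is a pure solid — omitted from Qp.)
Qp = P(CO)² / P(CO₂) = (0.132)² / (0.471) = 0.0370
Qp = 0.0370 < Kp = 0.150, so the forward reaction proceeds.

in the forward direction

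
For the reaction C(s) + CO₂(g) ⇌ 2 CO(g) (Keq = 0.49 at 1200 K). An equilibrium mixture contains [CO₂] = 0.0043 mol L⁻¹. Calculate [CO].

(C is a pure solid — omitted from Keq.)
At equilibrium, Keq = [CO]² / [CO₂] = 0.49.
([CO])² / (0.0043) = 0.49
[CO]² = 0.00211 ⇒ [CO] = 0.046 mol L⁻¹

[CO] = 0.046 mol L⁻¹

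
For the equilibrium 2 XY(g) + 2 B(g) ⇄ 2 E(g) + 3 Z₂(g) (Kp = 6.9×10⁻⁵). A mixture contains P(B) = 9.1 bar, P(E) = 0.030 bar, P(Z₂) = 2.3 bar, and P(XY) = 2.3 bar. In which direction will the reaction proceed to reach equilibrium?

Qp = P(E)²·P(Z₂)³ / (P(XY)²·P(B)²) = (0.030)²·(2.3)³ / ((2.3)²·(9.1)²) = 2.5×10⁻⁵
Qp = 2.5×10⁻⁵ < Kp = 6.9×10⁻⁵, so the forward reaction proceeds.

forward (toward products)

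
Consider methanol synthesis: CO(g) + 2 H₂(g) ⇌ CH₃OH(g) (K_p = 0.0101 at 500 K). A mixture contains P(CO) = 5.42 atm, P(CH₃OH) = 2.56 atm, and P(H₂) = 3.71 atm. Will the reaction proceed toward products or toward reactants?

Q_p = P(CH₃OH) / (P(CO)·P(H₂)²) = (2.56) / ((5.42)·(3.71)²) = 0.0343
Q_p = 0.0343 > K_p = 0.0101, so the reverse reaction proceeds.

reverse (toward reactants)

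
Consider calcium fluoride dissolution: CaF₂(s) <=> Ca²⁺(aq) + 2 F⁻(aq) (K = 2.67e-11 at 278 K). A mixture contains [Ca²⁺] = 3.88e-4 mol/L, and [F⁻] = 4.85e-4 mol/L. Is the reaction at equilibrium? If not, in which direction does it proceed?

to the left

(CaF₂ is a pure solid — omitted from Q.)
Q = [Ca²⁺]·[F⁻]² = (3.88e-4)·(4.85e-4)² = 9.13e-11
Q = 9.13e-11 > K = 2.67e-11, so the reverse reaction proceeds.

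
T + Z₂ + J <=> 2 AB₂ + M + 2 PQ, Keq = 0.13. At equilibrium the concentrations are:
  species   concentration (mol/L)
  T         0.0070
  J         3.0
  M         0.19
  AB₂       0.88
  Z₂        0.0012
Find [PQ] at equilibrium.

At equilibrium, Keq = [AB₂]²·[M]·[PQ]² / ([T]·[Z₂]·[J]) = 0.13.
(0.88)²·(0.19)·([PQ])² / ((0.0070)·(0.0012)·(3.0)) = 0.13
[PQ]² = 2.23e-5 ⇒ [PQ] = 0.0047 mol/L

[PQ] = 0.0047 mol/L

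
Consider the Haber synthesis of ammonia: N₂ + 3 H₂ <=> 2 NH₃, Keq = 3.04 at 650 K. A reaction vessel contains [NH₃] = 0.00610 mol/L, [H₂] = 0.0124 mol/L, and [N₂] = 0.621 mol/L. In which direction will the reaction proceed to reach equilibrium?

in the reverse direction

Q = [NH₃]² / ([N₂]·[H₂]³) = (0.00610)² / ((0.621)·(0.0124)³) = 31.4
Q = 31.4 > Keq = 3.04, so the reverse reaction proceeds.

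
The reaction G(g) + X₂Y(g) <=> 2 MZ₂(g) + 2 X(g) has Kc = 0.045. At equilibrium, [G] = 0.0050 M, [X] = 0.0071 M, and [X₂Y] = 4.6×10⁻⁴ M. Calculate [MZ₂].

At equilibrium, Kc = [MZ₂]²·[X]² / ([G]·[X₂Y]) = 0.045.
([MZ₂])²·(0.0071)² / ((0.0050)·(4.6×10⁻⁴)) = 0.045
[MZ₂]² = 0.00205 ⇒ [MZ₂] = 0.045 M

[MZ₂] = 0.045 M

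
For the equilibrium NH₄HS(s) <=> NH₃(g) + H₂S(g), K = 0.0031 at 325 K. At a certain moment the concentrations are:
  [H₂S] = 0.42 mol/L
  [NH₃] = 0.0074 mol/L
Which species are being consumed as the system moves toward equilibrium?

none (at equilibrium)

(NH₄HS is a pure solid — omitted from Q.)
Q = [NH₃]·[H₂S] = (0.0074)·(0.42) = 0.0031
Q = 0.0031 = K; the system is at equilibrium.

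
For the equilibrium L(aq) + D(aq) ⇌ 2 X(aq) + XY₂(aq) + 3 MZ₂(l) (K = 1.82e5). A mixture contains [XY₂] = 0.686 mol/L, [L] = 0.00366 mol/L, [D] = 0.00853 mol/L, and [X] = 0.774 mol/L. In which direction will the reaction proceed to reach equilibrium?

forward (toward products)

(MZ₂ is a pure liquid — omitted from Q.)
Q = [X]²·[XY₂] / ([L]·[D]) = (0.774)²·(0.686) / ((0.00366)·(0.00853)) = 13200
Q = 13200 < K = 1.82e5, so the forward reaction proceeds.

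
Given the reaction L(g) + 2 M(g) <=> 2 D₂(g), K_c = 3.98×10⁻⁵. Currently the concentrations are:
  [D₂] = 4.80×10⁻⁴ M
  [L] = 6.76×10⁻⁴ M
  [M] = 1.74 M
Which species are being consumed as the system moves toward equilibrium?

Q_c = [D₂]² / ([L]·[M]²) = (4.80×10⁻⁴)² / ((6.76×10⁻⁴)·(1.74)²) = 1.13×10⁻⁴
Q_c = 1.13×10⁻⁴ > K_c = 3.98×10⁻⁵: net reverse reaction.

D₂ (products)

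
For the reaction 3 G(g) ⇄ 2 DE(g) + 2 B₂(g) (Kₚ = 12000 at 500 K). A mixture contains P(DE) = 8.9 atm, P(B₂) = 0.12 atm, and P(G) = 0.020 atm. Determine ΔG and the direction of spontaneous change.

Qₚ = P(DE)²·P(B₂)² / P(G)³ = (8.9)²·(0.12)² / (0.020)³ = 1.43e5
ΔG = RT ln(Qₚ/Kₚ) = (8.314 J mol⁻¹ K⁻¹)(500 K) × ln(1.43e5/12000)
   = (4.157 kJ/mol)(2.478) = 10.3 kJ/mol
ΔG > 0, so the forward reaction is non-spontaneous (proceeds in reverse).

ΔG = 10.3 kJ/mol; the forward reaction is non-spontaneous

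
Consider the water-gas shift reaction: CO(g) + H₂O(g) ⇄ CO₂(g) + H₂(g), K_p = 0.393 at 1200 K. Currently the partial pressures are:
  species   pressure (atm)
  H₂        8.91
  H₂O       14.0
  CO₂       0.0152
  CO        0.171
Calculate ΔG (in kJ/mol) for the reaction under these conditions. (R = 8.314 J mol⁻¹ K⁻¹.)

ΔG = -19.3 kJ/mol

Q_p = P(CO₂)·P(H₂) / (P(CO)·P(H₂O)) = (0.0152)·(8.91) / ((0.171)·(14.0)) = 0.0566
ΔG = RT ln(Q_p/K_p) = (8.314 J mol⁻¹ K⁻¹)(1200 K) × ln(0.0566/0.393)
   = (9.977 kJ/mol)(-1.938) = -19.3 kJ/mol
ΔG < 0, so the forward reaction is spontaneous (proceeds forward).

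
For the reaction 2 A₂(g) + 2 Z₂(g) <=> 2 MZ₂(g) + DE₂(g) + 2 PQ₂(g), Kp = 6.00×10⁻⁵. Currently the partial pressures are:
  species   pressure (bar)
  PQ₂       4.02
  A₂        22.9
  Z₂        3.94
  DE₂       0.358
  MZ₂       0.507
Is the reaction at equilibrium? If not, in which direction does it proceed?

Qp = P(MZ₂)²·P(DE₂)·P(PQ₂)² / (P(A₂)²·P(Z₂)²) = (0.507)²·(0.358)·(4.02)² / ((22.9)²·(3.94)²) = 1.83×10⁻⁴
Qp = 1.83×10⁻⁴ > Kp = 6.00×10⁻⁵, so the reverse reaction proceeds.

in the reverse direction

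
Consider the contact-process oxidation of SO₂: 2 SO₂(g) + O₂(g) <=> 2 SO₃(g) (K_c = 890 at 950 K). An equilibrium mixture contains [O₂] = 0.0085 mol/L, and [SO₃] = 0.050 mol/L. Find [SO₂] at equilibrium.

[SO₂] = 0.018 mol/L

At equilibrium, K_c = [SO₃]² / ([SO₂]²·[O₂]) = 890.
(0.050)² / (([SO₂])²·(0.0085)) = 890
[SO₂]² = 3.30×10⁻⁴ ⇒ [SO₂] = 0.018 mol/L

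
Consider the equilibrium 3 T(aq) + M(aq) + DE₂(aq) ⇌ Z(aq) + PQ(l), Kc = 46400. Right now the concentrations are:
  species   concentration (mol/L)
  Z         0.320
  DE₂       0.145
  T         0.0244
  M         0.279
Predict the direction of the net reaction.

(PQ is a pure liquid — omitted from Qc.)
Qc = [Z] / ([T]³·[M]·[DE₂]) = (0.320) / ((0.0244)³·(0.279)·(0.145)) = 5.45×10⁵
Qc = 5.45×10⁵ > Kc = 46400, so the reverse reaction proceeds.

reverse (toward reactants)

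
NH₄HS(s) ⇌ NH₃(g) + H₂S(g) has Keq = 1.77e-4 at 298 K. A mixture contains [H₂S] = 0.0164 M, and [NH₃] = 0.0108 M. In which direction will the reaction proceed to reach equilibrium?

(NH₄HS is a pure solid — omitted from Q.)
Q = [NH₃]·[H₂S] = (0.0108)·(0.0164) = 1.77e-4
Q = 1.77e-4 = Keq, so the system is already at equilibrium.

neither direction; the system is at equilibrium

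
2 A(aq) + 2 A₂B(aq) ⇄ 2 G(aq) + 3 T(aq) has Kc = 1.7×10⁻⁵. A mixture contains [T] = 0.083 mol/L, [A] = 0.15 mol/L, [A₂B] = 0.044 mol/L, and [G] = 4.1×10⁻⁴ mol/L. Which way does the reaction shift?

Qc = [G]²·[T]³ / ([A]²·[A₂B]²) = (4.1×10⁻⁴)²·(0.083)³ / ((0.15)²·(0.044)²) = 2.2×10⁻⁶
Qc = 2.2×10⁻⁶ < Kc = 1.7×10⁻⁵, so the forward reaction proceeds.

forward (toward products)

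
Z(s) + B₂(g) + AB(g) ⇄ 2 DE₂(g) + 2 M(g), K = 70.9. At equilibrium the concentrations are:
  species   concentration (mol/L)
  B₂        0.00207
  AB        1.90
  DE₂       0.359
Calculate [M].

[M] = 1.47 mol/L

(Z is a pure solid — omitted from K.)
At equilibrium, K = [DE₂]²·[M]² / ([B₂]·[AB]) = 70.9.
(0.359)²·([M])² / ((0.00207)·(1.90)) = 70.9
[M]² = 2.16 ⇒ [M] = 1.47 mol/L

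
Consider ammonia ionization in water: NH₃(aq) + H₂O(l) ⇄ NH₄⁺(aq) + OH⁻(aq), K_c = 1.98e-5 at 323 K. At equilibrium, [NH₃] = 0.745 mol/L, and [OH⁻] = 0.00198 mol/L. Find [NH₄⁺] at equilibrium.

(H₂O is a pure liquid — omitted from K_c.)
At equilibrium, K_c = [NH₄⁺]·[OH⁻] / [NH₃] = 1.98e-5.
([NH₄⁺])·(0.00198) / (0.745) = 1.98e-5
[NH₄⁺] = 0.00745 mol/L

[NH₄⁺] = 0.00745 mol/L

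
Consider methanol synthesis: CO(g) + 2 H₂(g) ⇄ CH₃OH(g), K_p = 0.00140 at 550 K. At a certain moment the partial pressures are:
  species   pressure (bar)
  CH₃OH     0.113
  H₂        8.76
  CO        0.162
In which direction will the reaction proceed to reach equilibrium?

Q_p = P(CH₃OH) / (P(CO)·P(H₂)²) = (0.113) / ((0.162)·(8.76)²) = 0.00909
Q_p = 0.00909 > K_p = 0.00140, so the reverse reaction proceeds.

toward reactants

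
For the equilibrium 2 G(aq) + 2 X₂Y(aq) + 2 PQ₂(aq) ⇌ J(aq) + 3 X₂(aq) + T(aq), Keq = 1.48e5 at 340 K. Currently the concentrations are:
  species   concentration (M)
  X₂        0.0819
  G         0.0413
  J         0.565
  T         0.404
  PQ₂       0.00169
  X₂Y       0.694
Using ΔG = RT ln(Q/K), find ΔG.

Q = [J]·[X₂]³·[T] / ([G]²·[X₂Y]²·[PQ₂]²) = (0.565)·(0.0819)³·(0.404) / ((0.0413)²·(0.694)²·(0.00169)²) = 53400
ΔG = RT ln(Q/Keq) = (8.314 J mol⁻¹ K⁻¹)(340 K) × ln(53400/1.48e5)
   = (2.827 kJ/mol)(-1.019) = -2.88 kJ/mol
ΔG < 0, so the forward reaction is spontaneous (proceeds forward).

ΔG = -2.88 kJ/mol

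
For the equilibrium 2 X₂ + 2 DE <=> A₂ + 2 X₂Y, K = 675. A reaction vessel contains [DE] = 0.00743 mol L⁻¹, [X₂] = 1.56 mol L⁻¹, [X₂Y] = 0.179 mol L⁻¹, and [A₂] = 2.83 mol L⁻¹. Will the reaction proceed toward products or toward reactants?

at equilibrium

Q = [A₂]·[X₂Y]² / ([X₂]²·[DE]²) = (2.83)·(0.179)² / ((1.56)²·(0.00743)²) = 675
Q = 675 = K, so the system is already at equilibrium.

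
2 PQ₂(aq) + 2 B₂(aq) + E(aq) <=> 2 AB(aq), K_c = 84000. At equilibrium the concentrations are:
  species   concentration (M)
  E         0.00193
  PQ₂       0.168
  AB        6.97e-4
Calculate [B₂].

[B₂] = 3.26e-4 M

At equilibrium, K_c = [AB]² / ([PQ₂]²·[B₂]²·[E]) = 84000.
(6.97e-4)² / ((0.168)²·([B₂])²·(0.00193)) = 84000
[B₂]² = 1.06e-7 ⇒ [B₂] = 3.26e-4 M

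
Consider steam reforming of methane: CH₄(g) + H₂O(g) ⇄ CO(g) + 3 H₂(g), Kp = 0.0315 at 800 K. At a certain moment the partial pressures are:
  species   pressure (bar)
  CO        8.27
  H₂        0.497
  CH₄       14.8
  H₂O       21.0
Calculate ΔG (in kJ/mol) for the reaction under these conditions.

Qp = P(CO)·P(H₂)³ / (P(CH₄)·P(H₂O)) = (8.27)·(0.497)³ / ((14.8)·(21.0)) = 0.00327
ΔG = RT ln(Qp/Kp) = (8.314 J mol⁻¹ K⁻¹)(800 K) × ln(0.00327/0.0315)
   = (6.651 kJ/mol)(-2.265) = -15.1 kJ/mol
ΔG < 0, so the forward reaction is spontaneous (proceeds forward).

ΔG = -15.1 kJ/mol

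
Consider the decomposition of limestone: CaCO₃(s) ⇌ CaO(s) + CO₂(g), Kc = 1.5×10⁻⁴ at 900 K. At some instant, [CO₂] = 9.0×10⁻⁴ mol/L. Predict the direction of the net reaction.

to the left

(CaCO₃, CaO are pure solids — omitted from Qc.)
Qc = [CO₂] = 9.0×10⁻⁴
Qc = 9.0×10⁻⁴ > Kc = 1.5×10⁻⁴, so the reverse reaction proceeds.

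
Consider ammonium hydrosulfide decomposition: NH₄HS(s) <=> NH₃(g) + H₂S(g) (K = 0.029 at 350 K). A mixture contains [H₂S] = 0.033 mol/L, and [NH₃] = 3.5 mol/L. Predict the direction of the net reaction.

(NH₄HS is a pure solid — omitted from Q.)
Q = [NH₃]·[H₂S] = (3.5)·(0.033) = 0.12
Q = 0.12 > K = 0.029, so the reverse reaction proceeds.

reverse (toward reactants)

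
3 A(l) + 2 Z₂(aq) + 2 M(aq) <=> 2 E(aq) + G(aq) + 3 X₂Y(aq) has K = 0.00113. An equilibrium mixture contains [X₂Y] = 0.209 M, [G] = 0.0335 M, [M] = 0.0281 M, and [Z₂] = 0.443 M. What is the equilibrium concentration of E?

(A is a pure liquid — omitted from K.)
At equilibrium, K = [E]²·[G]·[X₂Y]³ / ([Z₂]²·[M]²) = 0.00113.
([E])²·(0.0335)·(0.209)³ / ((0.443)²·(0.0281)²) = 0.00113
[E]² = 5.73×10⁻⁴ ⇒ [E] = 0.0239 M

[E] = 0.0239 M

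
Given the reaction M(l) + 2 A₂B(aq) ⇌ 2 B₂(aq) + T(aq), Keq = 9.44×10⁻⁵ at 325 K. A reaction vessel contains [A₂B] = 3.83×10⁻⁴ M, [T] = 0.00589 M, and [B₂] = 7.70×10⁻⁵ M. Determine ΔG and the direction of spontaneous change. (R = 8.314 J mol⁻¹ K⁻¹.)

(M is a pure liquid — omitted from Q.)
Q = [B₂]²·[T] / [A₂B]² = (7.70×10⁻⁵)²·(0.00589) / (3.83×10⁻⁴)² = 2.38×10⁻⁴
ΔG = RT ln(Q/Keq) = (8.314 J mol⁻¹ K⁻¹)(325 K) × ln(2.38×10⁻⁴/9.44×10⁻⁵)
   = (2.702 kJ/mol)(0.9247) = 2.50 kJ/mol
ΔG > 0, so the forward reaction is non-spontaneous (proceeds in reverse).

ΔG = 2.50 kJ/mol; the forward reaction is non-spontaneous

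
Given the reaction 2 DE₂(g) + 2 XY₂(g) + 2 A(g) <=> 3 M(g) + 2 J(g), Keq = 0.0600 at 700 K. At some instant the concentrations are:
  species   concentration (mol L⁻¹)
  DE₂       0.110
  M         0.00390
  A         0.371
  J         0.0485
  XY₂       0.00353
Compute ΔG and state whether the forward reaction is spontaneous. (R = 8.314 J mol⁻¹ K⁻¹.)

ΔG = -12.7 kJ/mol; the forward reaction is spontaneous

Q = [M]³·[J]² / ([DE₂]²·[XY₂]²·[A]²) = (0.00390)³·(0.0485)² / ((0.110)²·(0.00353)²·(0.371)²) = 0.00672
ΔG = RT ln(Q/Keq) = (8.314 J mol⁻¹ K⁻¹)(700 K) × ln(0.00672/0.0600)
   = (5.820 kJ/mol)(-2.189) = -12.7 kJ/mol
ΔG < 0, so the forward reaction is spontaneous (proceeds forward).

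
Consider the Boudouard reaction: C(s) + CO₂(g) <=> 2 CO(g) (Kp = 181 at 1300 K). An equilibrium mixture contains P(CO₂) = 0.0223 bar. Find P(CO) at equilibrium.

(C is a pure solid — omitted from Kp.)
At equilibrium, Kp = P(CO)² / P(CO₂) = 181.
(P(CO))² / (0.0223) = 181
P(CO)² = 4.04 ⇒ P(CO) = 2.01 bar

P(CO) = 2.01 bar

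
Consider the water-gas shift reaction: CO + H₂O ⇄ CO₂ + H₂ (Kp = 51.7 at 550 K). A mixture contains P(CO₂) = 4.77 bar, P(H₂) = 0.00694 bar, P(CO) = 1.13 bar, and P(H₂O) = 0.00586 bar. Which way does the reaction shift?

Qp = P(CO₂)·P(H₂) / (P(CO)·P(H₂O)) = (4.77)·(0.00694) / ((1.13)·(0.00586)) = 5.00
Qp = 5.00 < Kp = 51.7, so the forward reaction proceeds.

in the forward direction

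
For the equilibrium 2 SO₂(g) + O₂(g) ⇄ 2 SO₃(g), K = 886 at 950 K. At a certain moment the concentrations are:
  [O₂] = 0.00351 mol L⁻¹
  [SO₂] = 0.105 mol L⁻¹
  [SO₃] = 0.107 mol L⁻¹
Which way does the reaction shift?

to the right

Q = [SO₃]² / ([SO₂]²·[O₂]) = (0.107)² / ((0.105)²·(0.00351)) = 296
Q = 296 < K = 886, so the forward reaction proceeds.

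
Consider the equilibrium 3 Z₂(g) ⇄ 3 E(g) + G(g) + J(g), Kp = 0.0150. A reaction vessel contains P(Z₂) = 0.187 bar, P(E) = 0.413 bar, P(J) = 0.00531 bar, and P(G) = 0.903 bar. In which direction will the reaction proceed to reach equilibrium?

toward reactants

Qp = P(E)³·P(G)·P(J) / P(Z₂)³ = (0.413)³·(0.903)·(0.00531) / (0.187)³ = 0.0517
Qp = 0.0517 > Kp = 0.0150, so the reverse reaction proceeds.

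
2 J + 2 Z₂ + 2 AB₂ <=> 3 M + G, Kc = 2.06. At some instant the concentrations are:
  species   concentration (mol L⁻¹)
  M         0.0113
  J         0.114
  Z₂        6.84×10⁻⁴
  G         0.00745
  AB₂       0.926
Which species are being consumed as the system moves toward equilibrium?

none (at equilibrium)

Qc = [M]³·[G] / ([J]²·[Z₂]²·[AB₂]²) = (0.0113)³·(0.00745) / ((0.114)²·(6.84×10⁻⁴)²·(0.926)²) = 2.06
Qc = 2.06 = Kc; the system is at equilibrium.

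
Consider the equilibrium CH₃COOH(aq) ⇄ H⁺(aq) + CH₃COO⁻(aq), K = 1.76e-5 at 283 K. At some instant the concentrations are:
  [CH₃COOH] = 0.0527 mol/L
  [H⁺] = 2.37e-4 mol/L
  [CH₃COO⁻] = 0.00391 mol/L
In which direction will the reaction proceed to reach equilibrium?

Q = [H⁺]·[CH₃COO⁻] / [CH₃COOH] = (2.37e-4)·(0.00391) / (0.0527) = 1.76e-5
Q = 1.76e-5 = K, so the system is already at equilibrium.

neither direction; the system is at equilibrium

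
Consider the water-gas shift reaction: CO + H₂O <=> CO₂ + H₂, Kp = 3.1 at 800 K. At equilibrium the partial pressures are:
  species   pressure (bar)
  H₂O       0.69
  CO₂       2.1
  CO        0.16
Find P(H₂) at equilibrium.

At equilibrium, Kp = P(CO₂)·P(H₂) / (P(CO)·P(H₂O)) = 3.1.
(2.1)·(P(H₂)) / ((0.16)·(0.69)) = 3.1
P(H₂) = 0.163 = 0.16 bar

P(H₂) = 0.16 bar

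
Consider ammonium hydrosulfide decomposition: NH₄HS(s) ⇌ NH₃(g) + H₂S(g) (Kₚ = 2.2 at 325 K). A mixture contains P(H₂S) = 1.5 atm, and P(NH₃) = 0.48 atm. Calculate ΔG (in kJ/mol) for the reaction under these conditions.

ΔG = -3.02 kJ/mol

(NH₄HS is a pure solid — omitted from Qₚ.)
Qₚ = P(NH₃)·P(H₂S) = (0.48)·(1.5) = 0.720
ΔG = RT ln(Qₚ/Kₚ) = (8.314 J mol⁻¹ K⁻¹)(325 K) × ln(0.720/2.2)
   = (2.702 kJ/mol)(-1.117) = -3.02 kJ/mol
ΔG < 0, so the forward reaction is spontaneous (proceeds forward).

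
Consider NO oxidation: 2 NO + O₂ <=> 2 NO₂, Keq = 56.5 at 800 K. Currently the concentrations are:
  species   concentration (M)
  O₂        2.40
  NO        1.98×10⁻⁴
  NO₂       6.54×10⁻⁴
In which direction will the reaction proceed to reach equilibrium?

Q = [NO₂]² / ([NO]²·[O₂]) = (6.54×10⁻⁴)² / ((1.98×10⁻⁴)²·(2.40)) = 4.55
Q = 4.55 < Keq = 56.5, so the forward reaction proceeds.

to the right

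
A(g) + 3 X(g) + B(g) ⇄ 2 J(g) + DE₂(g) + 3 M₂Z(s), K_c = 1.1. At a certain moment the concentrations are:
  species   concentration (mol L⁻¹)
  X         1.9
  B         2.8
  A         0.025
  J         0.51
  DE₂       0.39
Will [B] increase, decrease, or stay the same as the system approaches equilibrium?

(M₂Z is a pure solid — omitted from Q_c.)
Q_c = [J]²·[DE₂] / ([A]·[X]³·[B]) = (0.51)²·(0.39) / ((0.025)·(1.9)³·(2.8)) = 0.21
Q_c = 0.21 < K_c = 1.1: net forward reaction.
B is a reactant, so it decreases.

decrease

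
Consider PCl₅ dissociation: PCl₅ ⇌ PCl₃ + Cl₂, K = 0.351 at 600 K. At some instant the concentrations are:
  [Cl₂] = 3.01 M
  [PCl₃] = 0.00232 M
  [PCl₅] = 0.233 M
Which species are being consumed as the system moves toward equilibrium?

Q = [PCl₃]·[Cl₂] / [PCl₅] = (0.00232)·(3.01) / (0.233) = 0.0300
Q = 0.0300 < K = 0.351: net forward reaction.

PCl₅ (reactants)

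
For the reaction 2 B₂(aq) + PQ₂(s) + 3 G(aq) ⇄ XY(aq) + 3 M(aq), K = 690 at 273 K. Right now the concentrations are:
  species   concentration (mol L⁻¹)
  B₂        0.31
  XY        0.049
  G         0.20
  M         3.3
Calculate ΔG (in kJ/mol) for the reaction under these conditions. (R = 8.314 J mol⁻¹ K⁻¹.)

ΔG = 2.72 kJ/mol

(PQ₂ is a pure solid — omitted from Q.)
Q = [XY]·[M]³ / ([B₂]²·[G]³) = (0.049)·(3.3)³ / ((0.31)²·(0.20)³) = 2290
ΔG = RT ln(Q/K) = (8.314 J mol⁻¹ K⁻¹)(273 K) × ln(2290/690)
   = (2.270 kJ/mol)(1.200) = 2.72 kJ/mol
ΔG > 0, so the forward reaction is non-spontaneous (proceeds in reverse).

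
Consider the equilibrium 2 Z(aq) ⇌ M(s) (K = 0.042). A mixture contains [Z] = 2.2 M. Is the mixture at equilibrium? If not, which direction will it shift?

(M is a pure solid — omitted from Q.)
Q = 1 / [Z]² = 1 / (2.2)² = 0.21
Q = 0.21 > K = 0.042: net reverse reaction.

no; Q > K, reaction proceeds in reverse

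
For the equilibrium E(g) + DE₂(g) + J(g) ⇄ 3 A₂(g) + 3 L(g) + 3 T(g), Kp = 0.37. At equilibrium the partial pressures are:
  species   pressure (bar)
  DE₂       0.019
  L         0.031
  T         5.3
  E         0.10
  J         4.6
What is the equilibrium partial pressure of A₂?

P(A₂) = 0.90 bar

At equilibrium, Kp = P(A₂)³·P(L)³·P(T)³ / (P(E)·P(DE₂)·P(J)) = 0.37.
(P(A₂))³·(0.031)³·(5.3)³ / ((0.10)·(0.019)·(4.6)) = 0.37
P(A₂)³ = 0.729 ⇒ P(A₂) = 0.90 bar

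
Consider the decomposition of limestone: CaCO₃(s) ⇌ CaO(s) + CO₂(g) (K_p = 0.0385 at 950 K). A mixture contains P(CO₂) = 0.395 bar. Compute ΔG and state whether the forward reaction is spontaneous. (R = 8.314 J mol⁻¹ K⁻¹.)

(CaCO₃, CaO are pure solids — omitted from Q_p.)
Q_p = P(CO₂) = 0.395
ΔG = RT ln(Q_p/K_p) = (8.314 J mol⁻¹ K⁻¹)(950 K) × ln(0.395/0.0385)
   = (7.898 kJ/mol)(2.328) = 18.4 kJ/mol
ΔG > 0, so the forward reaction is non-spontaneous (proceeds in reverse).

ΔG = 18.4 kJ/mol; the forward reaction is non-spontaneous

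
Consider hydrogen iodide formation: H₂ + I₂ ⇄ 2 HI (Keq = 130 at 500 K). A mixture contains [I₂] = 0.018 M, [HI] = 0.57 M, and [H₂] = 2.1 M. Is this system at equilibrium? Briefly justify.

Q = [HI]² / ([H₂]·[I₂]) = (0.57)² / ((2.1)·(0.018)) = 8.6
Q = 8.6 < Keq = 130: net forward reaction.

no; Q < K, reaction proceeds forward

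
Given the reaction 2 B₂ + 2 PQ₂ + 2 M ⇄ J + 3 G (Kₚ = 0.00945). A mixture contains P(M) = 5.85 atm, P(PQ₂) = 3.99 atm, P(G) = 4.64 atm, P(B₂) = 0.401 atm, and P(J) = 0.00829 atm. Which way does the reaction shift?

Qₚ = P(J)·P(G)³ / (P(B₂)²·P(PQ₂)²·P(M)²) = (0.00829)·(4.64)³ / ((0.401)²·(3.99)²·(5.85)²) = 0.00945
Qₚ = 0.00945 = Kₚ, so the system is already at equilibrium.

neither direction; the system is at equilibrium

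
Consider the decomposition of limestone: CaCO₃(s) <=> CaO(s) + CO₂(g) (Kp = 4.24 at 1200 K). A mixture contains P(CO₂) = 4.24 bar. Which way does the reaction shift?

no net change (already at equilibrium)

(CaCO₃, CaO are pure solids — omitted from Qp.)
Qp = P(CO₂) = 4.24
Qp = 4.24 = Kp, so the system is already at equilibrium.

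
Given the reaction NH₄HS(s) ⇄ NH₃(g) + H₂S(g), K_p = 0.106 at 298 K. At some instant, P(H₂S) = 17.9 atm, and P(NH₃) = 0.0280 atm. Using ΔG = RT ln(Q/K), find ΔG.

(NH₄HS is a pure solid — omitted from Q_p.)
Q_p = P(NH₃)·P(H₂S) = (0.0280)·(17.9) = 0.501
ΔG = RT ln(Q_p/K_p) = (8.314 J mol⁻¹ K⁻¹)(298 K) × ln(0.501/0.106)
   = (2.478 kJ/mol)(1.553) = 3.85 kJ/mol
ΔG > 0, so the forward reaction is non-spontaneous (proceeds in reverse).

ΔG = 3.85 kJ/mol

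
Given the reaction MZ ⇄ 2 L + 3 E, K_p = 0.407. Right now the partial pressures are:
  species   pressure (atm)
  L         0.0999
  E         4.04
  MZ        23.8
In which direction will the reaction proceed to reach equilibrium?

Q_p = P(L)²·P(E)³ / P(MZ) = (0.0999)²·(4.04)³ / (23.8) = 0.0277
Q_p = 0.0277 < K_p = 0.407, so the forward reaction proceeds.

forward (toward products)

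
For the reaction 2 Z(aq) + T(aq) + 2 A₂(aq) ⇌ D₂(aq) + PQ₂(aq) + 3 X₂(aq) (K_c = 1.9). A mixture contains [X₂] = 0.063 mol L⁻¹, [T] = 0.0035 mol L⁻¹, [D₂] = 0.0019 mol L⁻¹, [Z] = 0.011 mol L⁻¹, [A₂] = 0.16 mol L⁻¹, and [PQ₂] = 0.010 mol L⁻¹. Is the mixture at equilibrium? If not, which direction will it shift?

Q_c = [D₂]·[PQ₂]·[X₂]³ / ([Z]²·[T]·[A₂]²) = (0.0019)·(0.010)·(0.063)³ / ((0.011)²·(0.0035)·(0.16)²) = 0.44
Q_c = 0.44 < K_c = 1.9: net forward reaction.

no; Q < K, reaction proceeds forward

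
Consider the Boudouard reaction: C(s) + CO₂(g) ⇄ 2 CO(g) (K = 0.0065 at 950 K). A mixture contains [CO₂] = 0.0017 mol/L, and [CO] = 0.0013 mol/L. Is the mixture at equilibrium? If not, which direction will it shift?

no; Q < K, reaction proceeds forward

(C is a pure solid — omitted from Q.)
Q = [CO]² / [CO₂] = (0.0013)² / (0.0017) = 9.9e-4
Q = 9.9e-4 < K = 0.0065: net forward reaction.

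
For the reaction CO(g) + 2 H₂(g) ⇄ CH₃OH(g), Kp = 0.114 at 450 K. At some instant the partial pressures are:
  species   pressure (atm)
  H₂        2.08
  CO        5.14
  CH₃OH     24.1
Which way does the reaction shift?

toward reactants

Qp = P(CH₃OH) / (P(CO)·P(H₂)²) = (24.1) / ((5.14)·(2.08)²) = 1.08
Qp = 1.08 > Kp = 0.114, so the reverse reaction proceeds.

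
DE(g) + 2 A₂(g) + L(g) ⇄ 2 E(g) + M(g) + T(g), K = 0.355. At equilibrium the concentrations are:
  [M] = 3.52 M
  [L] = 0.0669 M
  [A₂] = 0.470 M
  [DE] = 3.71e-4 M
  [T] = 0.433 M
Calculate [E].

At equilibrium, K = [E]²·[M]·[T] / ([DE]·[A₂]²·[L]) = 0.355.
([E])²·(3.52)·(0.433) / ((3.71e-4)·(0.470)²·(0.0669)) = 0.355
[E]² = 1.28e-6 ⇒ [E] = 0.00113 M

[E] = 0.00113 M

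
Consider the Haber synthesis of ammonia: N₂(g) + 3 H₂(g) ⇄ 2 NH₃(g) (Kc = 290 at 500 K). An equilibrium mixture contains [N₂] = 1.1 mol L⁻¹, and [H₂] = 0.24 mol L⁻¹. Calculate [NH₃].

[NH₃] = 2.1 mol L⁻¹

At equilibrium, Kc = [NH₃]² / ([N₂]·[H₂]³) = 290.
([NH₃])² / ((1.1)·(0.24)³) = 290
[NH₃]² = 4.41 ⇒ [NH₃] = 2.1 mol L⁻¹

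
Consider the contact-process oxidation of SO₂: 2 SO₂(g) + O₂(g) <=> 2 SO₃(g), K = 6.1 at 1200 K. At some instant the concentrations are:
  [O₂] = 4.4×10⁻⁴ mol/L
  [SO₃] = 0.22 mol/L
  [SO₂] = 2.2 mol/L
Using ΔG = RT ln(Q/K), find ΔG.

ΔG = 13.1 kJ/mol

Q = [SO₃]² / ([SO₂]²·[O₂]) = (0.22)² / ((2.2)²·(4.4×10⁻⁴)) = 22.7
ΔG = RT ln(Q/K) = (8.314 J mol⁻¹ K⁻¹)(1200 K) × ln(22.7/6.1)
   = (9.977 kJ/mol)(1.314) = 13.1 kJ/mol
ΔG > 0, so the forward reaction is non-spontaneous (proceeds in reverse).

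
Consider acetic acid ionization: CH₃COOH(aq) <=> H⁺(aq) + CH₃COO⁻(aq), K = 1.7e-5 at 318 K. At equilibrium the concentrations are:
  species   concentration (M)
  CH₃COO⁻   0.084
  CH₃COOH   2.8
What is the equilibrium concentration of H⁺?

At equilibrium, K = [H⁺]·[CH₃COO⁻] / [CH₃COOH] = 1.7e-5.
([H⁺])·(0.084) / (2.8) = 1.7e-5
[H⁺] = 5.67e-4 = 5.7e-4 M

[H⁺] = 5.7e-4 M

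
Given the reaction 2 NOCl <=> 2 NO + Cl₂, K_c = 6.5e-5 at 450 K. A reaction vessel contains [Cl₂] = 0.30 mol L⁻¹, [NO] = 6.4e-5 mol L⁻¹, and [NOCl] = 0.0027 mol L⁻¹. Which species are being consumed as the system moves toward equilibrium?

Q_c = [NO]²·[Cl₂] / [NOCl]² = (6.4e-5)²·(0.30) / (0.0027)² = 1.7e-4
Q_c = 1.7e-4 > K_c = 6.5e-5: net reverse reaction.

NO, Cl₂ (products)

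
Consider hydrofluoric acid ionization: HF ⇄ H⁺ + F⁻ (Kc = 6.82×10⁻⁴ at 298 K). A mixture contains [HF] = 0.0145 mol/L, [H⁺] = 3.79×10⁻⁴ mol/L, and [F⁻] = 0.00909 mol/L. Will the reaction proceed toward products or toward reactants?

Qc = [H⁺]·[F⁻] / [HF] = (3.79×10⁻⁴)·(0.00909) / (0.0145) = 2.38×10⁻⁴
Qc = 2.38×10⁻⁴ < Kc = 6.82×10⁻⁴, so the forward reaction proceeds.

toward products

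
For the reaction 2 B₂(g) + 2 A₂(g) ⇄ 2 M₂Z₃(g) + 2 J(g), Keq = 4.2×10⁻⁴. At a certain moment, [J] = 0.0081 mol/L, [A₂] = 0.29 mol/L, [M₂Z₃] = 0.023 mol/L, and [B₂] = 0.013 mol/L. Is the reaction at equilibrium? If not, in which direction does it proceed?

toward reactants

Q = [M₂Z₃]²·[J]² / ([B₂]²·[A₂]²) = (0.023)²·(0.0081)² / ((0.013)²·(0.29)²) = 0.0024
Q = 0.0024 > Keq = 4.2×10⁻⁴, so the reverse reaction proceeds.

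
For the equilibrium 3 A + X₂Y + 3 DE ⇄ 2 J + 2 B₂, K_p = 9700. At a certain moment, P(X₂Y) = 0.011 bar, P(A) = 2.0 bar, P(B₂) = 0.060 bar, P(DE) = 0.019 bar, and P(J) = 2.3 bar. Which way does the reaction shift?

to the left

Q_p = P(J)²·P(B₂)² / (P(A)³·P(X₂Y)·P(DE)³) = (2.3)²·(0.060)² / ((2.0)³·(0.011)·(0.019)³) = 32000
Q_p = 32000 > K_p = 9700, so the reverse reaction proceeds.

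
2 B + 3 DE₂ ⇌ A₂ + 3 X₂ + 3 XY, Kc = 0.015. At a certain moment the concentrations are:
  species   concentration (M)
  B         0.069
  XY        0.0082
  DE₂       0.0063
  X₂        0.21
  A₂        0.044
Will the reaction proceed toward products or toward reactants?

Qc = [A₂]·[X₂]³·[XY]³ / ([B]²·[DE₂]³) = (0.044)·(0.21)³·(0.0082)³ / ((0.069)²·(0.0063)³) = 0.19
Qc = 0.19 > Kc = 0.015, so the reverse reaction proceeds.

to the left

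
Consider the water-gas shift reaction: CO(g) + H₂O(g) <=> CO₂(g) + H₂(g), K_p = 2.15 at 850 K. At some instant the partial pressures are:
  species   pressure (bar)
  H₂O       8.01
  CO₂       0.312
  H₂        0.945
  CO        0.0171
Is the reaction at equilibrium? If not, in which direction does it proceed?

Q_p = P(CO₂)·P(H₂) / (P(CO)·P(H₂O)) = (0.312)·(0.945) / ((0.0171)·(8.01)) = 2.15
Q_p = 2.15 = K_p, so the system is already at equilibrium.

at equilibrium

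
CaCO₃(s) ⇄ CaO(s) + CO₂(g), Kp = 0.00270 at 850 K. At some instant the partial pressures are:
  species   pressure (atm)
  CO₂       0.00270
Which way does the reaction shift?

(CaCO₃, CaO are pure solids — omitted from Qp.)
Qp = P(CO₂) = 0.00270
Qp = 0.00270 = Kp, so the system is already at equilibrium.

at equilibrium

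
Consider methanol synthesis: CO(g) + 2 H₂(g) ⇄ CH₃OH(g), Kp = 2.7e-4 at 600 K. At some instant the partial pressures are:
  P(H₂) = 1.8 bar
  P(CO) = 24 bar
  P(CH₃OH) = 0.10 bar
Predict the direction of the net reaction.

Qp = P(CH₃OH) / (P(CO)·P(H₂)²) = (0.10) / ((24)·(1.8)²) = 0.0013
Qp = 0.0013 > Kp = 2.7e-4, so the reverse reaction proceeds.

reverse (toward reactants)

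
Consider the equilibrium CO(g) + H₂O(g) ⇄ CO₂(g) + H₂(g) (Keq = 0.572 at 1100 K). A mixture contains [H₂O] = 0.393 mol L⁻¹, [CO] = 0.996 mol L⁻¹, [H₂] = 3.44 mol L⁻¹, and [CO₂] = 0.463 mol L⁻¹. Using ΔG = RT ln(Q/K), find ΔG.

Q = [CO₂]·[H₂] / ([CO]·[H₂O]) = (0.463)·(3.44) / ((0.996)·(0.393)) = 4.07
ΔG = RT ln(Q/Keq) = (8.314 J mol⁻¹ K⁻¹)(1100 K) × ln(4.07/0.572)
   = (9.145 kJ/mol)(1.962) = 17.9 kJ/mol
ΔG > 0, so the forward reaction is non-spontaneous (proceeds in reverse).

ΔG = 17.9 kJ/mol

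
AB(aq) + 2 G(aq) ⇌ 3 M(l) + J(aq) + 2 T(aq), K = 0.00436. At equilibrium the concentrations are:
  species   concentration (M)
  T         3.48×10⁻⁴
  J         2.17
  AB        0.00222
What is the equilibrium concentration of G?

[G] = 0.165 M

(M is a pure liquid — omitted from K.)
At equilibrium, K = [J]·[T]² / ([AB]·[G]²) = 0.00436.
(2.17)·(3.48×10⁻⁴)² / ((0.00222)·([G])²) = 0.00436
[G]² = 0.0272 ⇒ [G] = 0.165 M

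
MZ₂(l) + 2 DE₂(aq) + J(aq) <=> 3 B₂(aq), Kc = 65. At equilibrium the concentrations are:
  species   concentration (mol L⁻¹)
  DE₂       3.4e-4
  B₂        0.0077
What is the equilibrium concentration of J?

[J] = 0.061 mol L⁻¹

(MZ₂ is a pure liquid — omitted from Kc.)
At equilibrium, Kc = [B₂]³ / ([DE₂]²·[J]) = 65.
(0.0077)³ / ((3.4e-4)²·([J])) = 65
[J] = 0.0608 = 0.061 mol L⁻¹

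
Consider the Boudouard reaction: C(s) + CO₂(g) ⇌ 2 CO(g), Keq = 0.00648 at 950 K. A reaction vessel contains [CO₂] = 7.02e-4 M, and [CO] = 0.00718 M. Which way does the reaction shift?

(C is a pure solid — omitted from Q.)
Q = [CO]² / [CO₂] = (0.00718)² / (7.02e-4) = 0.0734
Q = 0.0734 > Keq = 0.00648, so the reverse reaction proceeds.

in the reverse direction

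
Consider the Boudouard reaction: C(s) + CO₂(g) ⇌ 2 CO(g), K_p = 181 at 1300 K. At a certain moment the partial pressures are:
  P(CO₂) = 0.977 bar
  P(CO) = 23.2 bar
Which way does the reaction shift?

toward reactants

(C is a pure solid — omitted from Q_p.)
Q_p = P(CO)² / P(CO₂) = (23.2)² / (0.977) = 551
Q_p = 551 > K_p = 181, so the reverse reaction proceeds.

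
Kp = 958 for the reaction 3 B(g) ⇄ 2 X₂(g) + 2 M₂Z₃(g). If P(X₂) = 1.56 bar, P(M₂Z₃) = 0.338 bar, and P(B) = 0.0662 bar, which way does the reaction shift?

neither direction; the system is at equilibrium

Qp = P(X₂)²·P(M₂Z₃)² / P(B)³ = (1.56)²·(0.338)² / (0.0662)³ = 958
Qp = 958 = Kp, so the system is already at equilibrium.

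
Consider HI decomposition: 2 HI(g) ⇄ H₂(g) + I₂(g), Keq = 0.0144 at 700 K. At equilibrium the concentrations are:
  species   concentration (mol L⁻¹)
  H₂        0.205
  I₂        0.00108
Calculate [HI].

[HI] = 0.124 mol L⁻¹

At equilibrium, Keq = [H₂]·[I₂] / [HI]² = 0.0144.
(0.205)·(0.00108) / ([HI])² = 0.0144
[HI]² = 0.0154 ⇒ [HI] = 0.124 mol L⁻¹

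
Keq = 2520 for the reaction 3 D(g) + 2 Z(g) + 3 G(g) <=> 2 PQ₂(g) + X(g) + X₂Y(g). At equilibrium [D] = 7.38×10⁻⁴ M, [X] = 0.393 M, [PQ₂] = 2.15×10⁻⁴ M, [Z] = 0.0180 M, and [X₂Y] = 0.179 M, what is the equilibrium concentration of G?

[G] = 2.15 M

At equilibrium, Keq = [PQ₂]²·[X]·[X₂Y] / ([D]³·[Z]²·[G]³) = 2520.
(2.15×10⁻⁴)²·(0.393)·(0.179) / ((7.38×10⁻⁴)³·(0.0180)²·([G])³) = 2520
[G]³ = 9.91 ⇒ [G] = 2.15 M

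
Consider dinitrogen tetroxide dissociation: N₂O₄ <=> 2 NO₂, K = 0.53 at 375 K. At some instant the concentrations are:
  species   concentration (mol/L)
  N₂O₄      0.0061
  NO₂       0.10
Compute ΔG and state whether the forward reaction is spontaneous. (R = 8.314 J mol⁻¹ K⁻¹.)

ΔG = 3.52 kJ/mol; the forward reaction is non-spontaneous

Q = [NO₂]² / [N₂O₄] = (0.10)² / (0.0061) = 1.64
ΔG = RT ln(Q/K) = (8.314 J mol⁻¹ K⁻¹)(375 K) × ln(1.64/0.53)
   = (3.118 kJ/mol)(1.130) = 3.52 kJ/mol
ΔG > 0, so the forward reaction is non-spontaneous (proceeds in reverse).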